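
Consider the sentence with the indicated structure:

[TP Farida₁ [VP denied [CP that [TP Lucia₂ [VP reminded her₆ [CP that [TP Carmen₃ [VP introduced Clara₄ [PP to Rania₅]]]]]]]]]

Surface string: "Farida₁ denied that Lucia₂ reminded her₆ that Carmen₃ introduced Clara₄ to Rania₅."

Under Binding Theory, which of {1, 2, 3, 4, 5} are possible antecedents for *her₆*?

*her* is a pronoun, so Principle B applies: it must be free in its binding domain.
Binding domain of *her₆*: the embedded TP, whose subject is Lucia₂.
*Farida₁* c-commands the pronoun but from outside its binding domain, and is not c-commanded by it → coindexation permitted.
*Lucia₂* c-commands the pronoun within its binding domain → coindexation would violate Principle B.
*Carmen₃*: the pronoun c-commands this R-expression → coindexation would violate Principle C on *Carmen₃*.
*Clara₄*: the pronoun c-commands this R-expression → coindexation would violate Principle C on *Clara₄*.
*Rania₅*: the pronoun c-commands this R-expression → coindexation would violate Principle C on *Rania₅*.

{1}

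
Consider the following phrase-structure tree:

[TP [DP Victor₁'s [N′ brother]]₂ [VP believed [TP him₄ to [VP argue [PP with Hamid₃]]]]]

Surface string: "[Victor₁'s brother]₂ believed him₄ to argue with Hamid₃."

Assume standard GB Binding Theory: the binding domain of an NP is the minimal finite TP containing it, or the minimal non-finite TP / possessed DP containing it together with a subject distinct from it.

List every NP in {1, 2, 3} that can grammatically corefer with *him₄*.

*him* is a pronoun, so Principle B applies: it must be free in its binding domain.
Binding domain of *him₄*: the matrix TP, whose subject is [Victor₁'s brother]₂.
*Victor₁* and the pronoun do not c-command one another → neither Principle B nor Principle C is at stake; coindexation permitted.
*[Victor₁'s brother]₂* c-commands the pronoun within its binding domain → coindexation would violate Principle B.
*Hamid₃*: the pronoun c-commands this R-expression → coindexation would violate Principle C on *Hamid₃*.

{1}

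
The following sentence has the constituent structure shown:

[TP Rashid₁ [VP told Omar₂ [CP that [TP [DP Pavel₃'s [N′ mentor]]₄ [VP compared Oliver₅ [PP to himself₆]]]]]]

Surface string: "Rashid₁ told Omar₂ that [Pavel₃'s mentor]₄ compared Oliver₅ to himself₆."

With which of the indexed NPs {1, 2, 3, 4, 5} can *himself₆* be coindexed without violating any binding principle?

*himself* is an anaphor, so Principle A applies: it must be bound in its binding domain.
Binding domain of *himself₆*: the embedded TP, whose subject is [Pavel₃'s mentor]₄.
*Rashid₁* c-commands the anaphor but is outside its binding domain → cannot satisfy Principle A.
*Omar₂* c-commands the anaphor but is outside its binding domain → cannot satisfy Principle A.
*Pavel₃* does not c-command the anaphor → cannot bind it.
*[Pavel₃'s mentor]₄* c-commands the anaphor within its binding domain → licit binder.
*Oliver₅* c-commands the anaphor within its binding domain → licit binder.

{4, 5}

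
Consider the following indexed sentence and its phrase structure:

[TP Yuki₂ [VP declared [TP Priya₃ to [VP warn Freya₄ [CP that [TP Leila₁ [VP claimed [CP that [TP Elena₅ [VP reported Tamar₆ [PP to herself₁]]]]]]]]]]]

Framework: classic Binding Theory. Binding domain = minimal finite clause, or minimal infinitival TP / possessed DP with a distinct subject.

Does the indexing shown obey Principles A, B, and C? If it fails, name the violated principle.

Principle A

The two coindexed NPs are *Leila₁* and *herself₁*.
*herself₁* is an anaphor. Principle A requires it to be bound within its binding domain — the embedded TP, whose subject is Elena₅.
Within that domain it is c-commanded by *Elena₅*, *Tamar₆*, none of which share its index.
*Leila₁* does c-command the anaphor, but from outside its binding domain.
The anaphor is unbound in its domain → Principle A violation.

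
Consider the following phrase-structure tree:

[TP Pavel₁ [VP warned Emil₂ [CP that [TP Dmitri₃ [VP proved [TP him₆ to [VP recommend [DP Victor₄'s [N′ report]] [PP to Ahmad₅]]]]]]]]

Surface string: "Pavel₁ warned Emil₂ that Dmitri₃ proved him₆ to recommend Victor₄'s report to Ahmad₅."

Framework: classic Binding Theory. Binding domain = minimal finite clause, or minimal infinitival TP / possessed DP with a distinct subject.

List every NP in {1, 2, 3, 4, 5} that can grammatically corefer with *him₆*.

*him* is a pronoun, so Principle B applies: it must be free in its binding domain.
Binding domain of *him₆*: the embedded TP, whose subject is Dmitri₃.
*Pavel₁* c-commands the pronoun but from outside its binding domain, and is not c-commanded by it → coindexation permitted.
*Emil₂* c-commands the pronoun but from outside its binding domain, and is not c-commanded by it → coindexation permitted.
*Dmitri₃* c-commands the pronoun within its binding domain → coindexation would violate Principle B.
*Victor₄*: the pronoun c-commands this R-expression → coindexation would violate Principle C on *Victor₄*.
*Ahmad₅*: the pronoun c-commands this R-expression → coindexation would violate Principle C on *Ahmad₅*.

{1, 2}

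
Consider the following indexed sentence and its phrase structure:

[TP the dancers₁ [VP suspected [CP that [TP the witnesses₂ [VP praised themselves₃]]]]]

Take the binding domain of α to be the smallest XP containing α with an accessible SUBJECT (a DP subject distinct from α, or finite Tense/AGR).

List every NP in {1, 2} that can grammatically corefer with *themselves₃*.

*themselves* is an anaphor, so Principle A applies: it must be bound in its binding domain.
Binding domain of *themselves₃*: the embedded TP, whose subject is the witnesses₂.
*the dancers₁* c-commands the anaphor but is outside its binding domain → cannot satisfy Principle A.
*the witnesses₂* c-commands the anaphor within its binding domain → licit binder.

{2}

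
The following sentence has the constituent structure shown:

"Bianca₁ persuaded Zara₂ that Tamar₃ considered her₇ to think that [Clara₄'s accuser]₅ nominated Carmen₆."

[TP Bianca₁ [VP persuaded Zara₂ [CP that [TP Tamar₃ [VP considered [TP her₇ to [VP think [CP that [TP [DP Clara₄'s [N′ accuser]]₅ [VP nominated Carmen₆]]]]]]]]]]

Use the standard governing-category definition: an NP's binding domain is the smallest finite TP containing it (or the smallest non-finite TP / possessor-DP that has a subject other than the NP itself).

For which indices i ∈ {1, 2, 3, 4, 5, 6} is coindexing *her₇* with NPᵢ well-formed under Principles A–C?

{1, 2}

*her* is a pronoun, so Principle B applies: it must be free in its binding domain.
Binding domain of *her₇*: the embedded TP, whose subject is Tamar₃.
*Bianca₁* c-commands the pronoun but from outside its binding domain, and is not c-commanded by it → coindexation permitted.
*Zara₂* c-commands the pronoun but from outside its binding domain, and is not c-commanded by it → coindexation permitted.
*Tamar₃* c-commands the pronoun within its binding domain → coindexation would violate Principle B.
*Clara₄*: the pronoun c-commands this R-expression → coindexation would violate Principle C on *Clara₄*.
*[Clara₄'s accuser]₅*: the pronoun c-commands this R-expression → coindexation would violate Principle C on *[Clara₄'s accuser]₅*.
*Carmen₆*: the pronoun c-commands this R-expression → coindexation would violate Principle C on *Carmen₆*.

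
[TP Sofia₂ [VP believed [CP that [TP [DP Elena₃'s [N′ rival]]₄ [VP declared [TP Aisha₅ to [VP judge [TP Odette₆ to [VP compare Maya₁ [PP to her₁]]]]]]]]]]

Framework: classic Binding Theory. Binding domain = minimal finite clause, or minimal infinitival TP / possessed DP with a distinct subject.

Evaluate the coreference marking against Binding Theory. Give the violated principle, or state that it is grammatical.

The two coindexed NPs are *Maya₁* and *her₁*.
*her₁* is a pronoun. Its binding domain is the embedded TP, whose subject is Odette₆.
*Maya₁* c-commands it within that domain and carries the same index.
The pronoun is locally bound → Principle B violation.

Principle B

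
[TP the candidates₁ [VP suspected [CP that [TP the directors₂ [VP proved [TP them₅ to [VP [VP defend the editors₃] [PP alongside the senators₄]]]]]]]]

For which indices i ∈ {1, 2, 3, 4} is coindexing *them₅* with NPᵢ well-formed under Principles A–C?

{1}

*them* is a pronoun, so Principle B applies: it must be free in its binding domain.
Binding domain of *them₅*: the embedded TP, whose subject is the directors₂.
*the candidates₁* c-commands the pronoun but from outside its binding domain, and is not c-commanded by it → coindexation permitted.
*the directors₂* c-commands the pronoun within its binding domain → coindexation would violate Principle B.
*the editors₃*: the pronoun c-commands this R-expression → coindexation would violate Principle C on *the editors₃*.
*the senators₄*: the pronoun c-commands this R-expression → coindexation would violate Principle C on *the senators₄*.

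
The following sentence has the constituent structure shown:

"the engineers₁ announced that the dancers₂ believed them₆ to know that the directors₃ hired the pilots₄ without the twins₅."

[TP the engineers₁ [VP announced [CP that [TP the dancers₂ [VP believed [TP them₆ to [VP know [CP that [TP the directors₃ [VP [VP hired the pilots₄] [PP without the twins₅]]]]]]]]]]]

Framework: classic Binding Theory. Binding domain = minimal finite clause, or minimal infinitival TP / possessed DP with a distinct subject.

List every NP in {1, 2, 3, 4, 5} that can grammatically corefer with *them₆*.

{1}

*them* is a pronoun, so Principle B applies: it must be free in its binding domain.
Binding domain of *them₆*: the embedded TP, whose subject is the dancers₂.
*the engineers₁* c-commands the pronoun but from outside its binding domain, and is not c-commanded by it → coindexation permitted.
*the dancers₂* c-commands the pronoun within its binding domain → coindexation would violate Principle B.
*the directors₃*: the pronoun c-commands this R-expression → coindexation would violate Principle C on *the directors₃*.
*the pilots₄*: the pronoun c-commands this R-expression → coindexation would violate Principle C on *the pilots₄*.
*the twins₅*: the pronoun c-commands this R-expression → coindexation would violate Principle C on *the twins₅*.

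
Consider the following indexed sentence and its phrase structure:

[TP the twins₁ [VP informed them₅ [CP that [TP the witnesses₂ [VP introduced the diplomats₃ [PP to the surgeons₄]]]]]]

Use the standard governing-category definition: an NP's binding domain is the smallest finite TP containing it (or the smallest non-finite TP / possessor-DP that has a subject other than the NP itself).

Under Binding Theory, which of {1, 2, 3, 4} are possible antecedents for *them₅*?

none

*them* is a pronoun, so Principle B applies: it must be free in its binding domain.
Binding domain of *them₅*: the matrix TP, whose subject is the twins₁.
*the twins₁* c-commands the pronoun within its binding domain → coindexation would violate Principle B.
*the witnesses₂*: the pronoun c-commands this R-expression → coindexation would violate Principle C on *the witnesses₂*.
*the diplomats₃*: the pronoun c-commands this R-expression → coindexation would violate Principle C on *the diplomats₃*.
*the surgeons₄*: the pronoun c-commands this R-expression → coindexation would violate Principle C on *the surgeons₄*.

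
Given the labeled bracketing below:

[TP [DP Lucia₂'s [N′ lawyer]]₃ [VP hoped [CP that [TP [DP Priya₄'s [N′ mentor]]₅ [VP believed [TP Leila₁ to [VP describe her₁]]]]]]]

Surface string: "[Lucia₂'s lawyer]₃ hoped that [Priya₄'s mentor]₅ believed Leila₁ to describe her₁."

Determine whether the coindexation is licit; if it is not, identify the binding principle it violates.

Principle B

The two coindexed NPs are *Leila₁* and *her₁*.
*her₁* is a pronoun. Its binding domain is the embedded TP, whose subject is Leila₁.
*Leila₁* c-commands it within that domain and carries the same index.
The pronoun is locally bound → Principle B violation.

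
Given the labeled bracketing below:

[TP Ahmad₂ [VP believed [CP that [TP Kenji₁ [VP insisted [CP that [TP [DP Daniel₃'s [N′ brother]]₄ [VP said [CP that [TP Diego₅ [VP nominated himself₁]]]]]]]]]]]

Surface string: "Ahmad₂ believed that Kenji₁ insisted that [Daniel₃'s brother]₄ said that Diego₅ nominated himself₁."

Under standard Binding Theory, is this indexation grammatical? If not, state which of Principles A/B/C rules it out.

The two coindexed NPs are *Kenji₁* and *himself₁*.
*himself₁* is an anaphor. Principle A requires it to be bound within its binding domain — the embedded TP, whose subject is Diego₅.
Within that domain it is c-commanded by *Diego₅*, which does not share its index.
*Kenji₁* does c-command the anaphor, but from outside its binding domain.
The anaphor is unbound in its domain → Principle A violation.

Principle A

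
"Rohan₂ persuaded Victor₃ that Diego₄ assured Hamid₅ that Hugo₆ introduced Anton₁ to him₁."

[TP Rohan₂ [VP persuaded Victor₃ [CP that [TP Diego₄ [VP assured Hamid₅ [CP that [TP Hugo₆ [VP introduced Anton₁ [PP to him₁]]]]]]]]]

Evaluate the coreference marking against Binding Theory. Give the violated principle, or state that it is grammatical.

Principle B

The two coindexed NPs are *Anton₁* and *him₁*.
*him₁* is a pronoun. Its binding domain is the embedded TP, whose subject is Hugo₆.
*Anton₁* c-commands it within that domain and carries the same index.
The pronoun is locally bound → Principle B violation.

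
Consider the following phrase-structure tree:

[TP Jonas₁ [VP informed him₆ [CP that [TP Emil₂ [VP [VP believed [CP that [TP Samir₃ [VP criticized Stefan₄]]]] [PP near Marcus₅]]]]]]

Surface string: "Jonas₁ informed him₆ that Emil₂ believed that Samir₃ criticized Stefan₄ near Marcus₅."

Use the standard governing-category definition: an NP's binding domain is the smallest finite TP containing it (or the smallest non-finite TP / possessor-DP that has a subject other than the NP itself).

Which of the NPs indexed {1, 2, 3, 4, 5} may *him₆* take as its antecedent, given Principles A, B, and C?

*him* is a pronoun, so Principle B applies: it must be free in its binding domain.
Binding domain of *him₆*: the matrix TP, whose subject is Jonas₁.
*Jonas₁* c-commands the pronoun within its binding domain → coindexation would violate Principle B.
*Emil₂*: the pronoun c-commands this R-expression → coindexation would violate Principle C on *Emil₂*.
*Samir₃*: the pronoun c-commands this R-expression → coindexation would violate Principle C on *Samir₃*.
*Stefan₄*: the pronoun c-commands this R-expression → coindexation would violate Principle C on *Stefan₄*.
*Marcus₅*: the pronoun c-commands this R-expression → coindexation would violate Principle C on *Marcus₅*.

none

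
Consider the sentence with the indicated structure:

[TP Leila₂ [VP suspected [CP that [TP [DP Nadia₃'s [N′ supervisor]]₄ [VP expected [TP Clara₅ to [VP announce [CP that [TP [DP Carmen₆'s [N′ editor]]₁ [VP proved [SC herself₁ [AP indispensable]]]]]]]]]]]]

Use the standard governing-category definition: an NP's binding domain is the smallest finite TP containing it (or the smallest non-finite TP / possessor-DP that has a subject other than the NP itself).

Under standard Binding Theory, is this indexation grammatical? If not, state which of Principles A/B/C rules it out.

grammatical

The two coindexed NPs are *[Carmen₆'s editor]₁* and *herself₁*.
*herself₁* is an anaphor; its binding domain is the embedded TP, whose subject is [Carmen₆'s editor]₁. *[Carmen₆'s editor]₁* c-commands it within that domain and shares its index, so Principle A is satisfied.
*[Carmen₆'s editor]₁* is an R-expression; *herself₁* does not c-command it, and no other NP shares its index, so Principle C is satisfied.
All principles are respected.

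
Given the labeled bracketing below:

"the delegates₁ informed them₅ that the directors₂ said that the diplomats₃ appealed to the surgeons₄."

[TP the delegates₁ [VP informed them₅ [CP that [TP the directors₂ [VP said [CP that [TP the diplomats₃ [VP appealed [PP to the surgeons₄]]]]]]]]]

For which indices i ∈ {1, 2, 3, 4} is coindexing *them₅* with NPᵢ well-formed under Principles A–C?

*them* is a pronoun, so Principle B applies: it must be free in its binding domain.
Binding domain of *them₅*: the matrix TP, whose subject is the delegates₁.
*the delegates₁* c-commands the pronoun within its binding domain → coindexation would violate Principle B.
*the directors₂*: the pronoun c-commands this R-expression → coindexation would violate Principle C on *the directors₂*.
*the diplomats₃*: the pronoun c-commands this R-expression → coindexation would violate Principle C on *the diplomats₃*.
*the surgeons₄*: the pronoun c-commands this R-expression → coindexation would violate Principle C on *the surgeons₄*.

none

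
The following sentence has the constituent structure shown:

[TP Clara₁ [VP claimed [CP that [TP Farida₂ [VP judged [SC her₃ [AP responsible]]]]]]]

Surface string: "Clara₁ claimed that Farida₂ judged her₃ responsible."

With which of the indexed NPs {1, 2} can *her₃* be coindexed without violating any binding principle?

*her* is a pronoun, so Principle B applies: it must be free in its binding domain.
Binding domain of *her₃*: the embedded TP, whose subject is Farida₂.
*Clara₁* c-commands the pronoun but from outside its binding domain, and is not c-commanded by it → coindexation permitted.
*Farida₂* c-commands the pronoun within its binding domain → coindexation would violate Principle B.

{1}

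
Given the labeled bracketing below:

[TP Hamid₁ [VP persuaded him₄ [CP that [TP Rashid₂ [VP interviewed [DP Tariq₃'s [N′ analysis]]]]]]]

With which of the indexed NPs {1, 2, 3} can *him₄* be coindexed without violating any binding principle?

*him* is a pronoun, so Principle B applies: it must be free in its binding domain.
Binding domain of *him₄*: the matrix TP, whose subject is Hamid₁.
*Hamid₁* c-commands the pronoun within its binding domain → coindexation would violate Principle B.
*Rashid₂*: the pronoun c-commands this R-expression → coindexation would violate Principle C on *Rashid₂*.
*Tariq₃*: the pronoun c-commands this R-expression → coindexation would violate Principle C on *Tariq₃*.

none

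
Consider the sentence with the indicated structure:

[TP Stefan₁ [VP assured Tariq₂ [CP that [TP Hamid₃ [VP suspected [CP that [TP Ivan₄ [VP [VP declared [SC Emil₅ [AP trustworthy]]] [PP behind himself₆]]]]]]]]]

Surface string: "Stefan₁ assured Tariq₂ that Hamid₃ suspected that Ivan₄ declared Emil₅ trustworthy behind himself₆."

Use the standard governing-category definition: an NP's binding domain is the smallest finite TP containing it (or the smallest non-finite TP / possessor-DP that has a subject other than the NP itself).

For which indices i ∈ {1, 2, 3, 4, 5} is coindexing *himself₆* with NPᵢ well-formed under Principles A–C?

*himself* is an anaphor, so Principle A applies: it must be bound in its binding domain.
Binding domain of *himself₆*: the embedded TP, whose subject is Ivan₄.
*Stefan₁* c-commands the anaphor but is outside its binding domain → cannot satisfy Principle A.
*Tariq₂* c-commands the anaphor but is outside its binding domain → cannot satisfy Principle A.
*Hamid₃* c-commands the anaphor but is outside its binding domain → cannot satisfy Principle A.
*Ivan₄* c-commands the anaphor within its binding domain → licit binder.
*Emil₅* does not c-command the anaphor → cannot bind it.

{4}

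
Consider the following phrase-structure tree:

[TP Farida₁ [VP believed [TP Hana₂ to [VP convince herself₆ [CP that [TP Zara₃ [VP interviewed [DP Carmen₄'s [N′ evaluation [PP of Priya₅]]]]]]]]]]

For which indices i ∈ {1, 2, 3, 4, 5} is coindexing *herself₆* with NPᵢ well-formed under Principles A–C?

*herself* is an anaphor, so Principle A applies: it must be bound in its binding domain.
Binding domain of *herself₆*: the embedded TP, whose subject is Hana₂.
*Farida₁* c-commands the anaphor but is outside its binding domain → cannot satisfy Principle A.
*Hana₂* c-commands the anaphor within its binding domain → licit binder.
*Zara₃* does not c-command the anaphor → cannot bind it.
*Carmen₄* does not c-command the anaphor → cannot bind it.
*Priya₅* does not c-command the anaphor → cannot bind it.

{2}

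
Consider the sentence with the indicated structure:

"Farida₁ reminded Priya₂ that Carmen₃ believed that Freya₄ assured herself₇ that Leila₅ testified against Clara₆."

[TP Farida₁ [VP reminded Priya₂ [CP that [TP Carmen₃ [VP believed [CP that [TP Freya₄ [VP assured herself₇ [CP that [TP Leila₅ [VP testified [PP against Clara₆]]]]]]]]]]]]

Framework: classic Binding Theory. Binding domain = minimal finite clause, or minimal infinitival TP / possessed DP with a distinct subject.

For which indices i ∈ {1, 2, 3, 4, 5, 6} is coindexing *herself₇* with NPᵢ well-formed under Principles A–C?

*herself* is an anaphor, so Principle A applies: it must be bound in its binding domain.
Binding domain of *herself₇*: the embedded TP, whose subject is Freya₄.
*Farida₁* c-commands the anaphor but is outside its binding domain → cannot satisfy Principle A.
*Priya₂* c-commands the anaphor but is outside its binding domain → cannot satisfy Principle A.
*Carmen₃* c-commands the anaphor but is outside its binding domain → cannot satisfy Principle A.
*Freya₄* c-commands the anaphor within its binding domain → licit binder.
*Leila₅* does not c-command the anaphor → cannot bind it.
*Clara₆* does not c-command the anaphor → cannot bind it.

{4}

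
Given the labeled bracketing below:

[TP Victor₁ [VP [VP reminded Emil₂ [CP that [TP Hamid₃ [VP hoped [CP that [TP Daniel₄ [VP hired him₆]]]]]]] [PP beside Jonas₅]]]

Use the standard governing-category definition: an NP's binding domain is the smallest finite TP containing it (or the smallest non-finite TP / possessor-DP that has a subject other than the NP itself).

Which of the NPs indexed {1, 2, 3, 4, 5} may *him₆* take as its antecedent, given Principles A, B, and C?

{1, 2, 3, 5}

*him* is a pronoun, so Principle B applies: it must be free in its binding domain.
Binding domain of *him₆*: the embedded TP, whose subject is Daniel₄.
*Victor₁* c-commands the pronoun but from outside its binding domain, and is not c-commanded by it → coindexation permitted.
*Emil₂* c-commands the pronoun but from outside its binding domain, and is not c-commanded by it → coindexation permitted.
*Hamid₃* c-commands the pronoun but from outside its binding domain, and is not c-commanded by it → coindexation permitted.
*Daniel₄* c-commands the pronoun within its binding domain → coindexation would violate Principle B.
*Jonas₅* and the pronoun do not c-command one another → neither Principle B nor Principle C is at stake; coindexation permitted.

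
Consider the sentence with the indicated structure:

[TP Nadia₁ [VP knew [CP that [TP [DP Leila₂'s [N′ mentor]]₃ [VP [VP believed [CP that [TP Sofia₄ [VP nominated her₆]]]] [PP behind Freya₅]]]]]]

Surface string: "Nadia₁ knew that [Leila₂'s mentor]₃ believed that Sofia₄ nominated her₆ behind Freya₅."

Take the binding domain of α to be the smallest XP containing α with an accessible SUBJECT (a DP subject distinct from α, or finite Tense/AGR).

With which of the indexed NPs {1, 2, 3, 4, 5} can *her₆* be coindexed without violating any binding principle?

*her* is a pronoun, so Principle B applies: it must be free in its binding domain.
Binding domain of *her₆*: the embedded TP, whose subject is Sofia₄.
*Nadia₁* c-commands the pronoun but from outside its binding domain, and is not c-commanded by it → coindexation permitted.
*Leila₂* and the pronoun do not c-command one another → neither Principle B nor Principle C is at stake; coindexation permitted.
*[Leila₂'s mentor]₃* c-commands the pronoun but from outside its binding domain, and is not c-commanded by it → coindexation permitted.
*Sofia₄* c-commands the pronoun within its binding domain → coindexation would violate Principle B.
*Freya₅* and the pronoun do not c-command one another → neither Principle B nor Principle C is at stake; coindexation permitted.

{1, 2, 3, 5}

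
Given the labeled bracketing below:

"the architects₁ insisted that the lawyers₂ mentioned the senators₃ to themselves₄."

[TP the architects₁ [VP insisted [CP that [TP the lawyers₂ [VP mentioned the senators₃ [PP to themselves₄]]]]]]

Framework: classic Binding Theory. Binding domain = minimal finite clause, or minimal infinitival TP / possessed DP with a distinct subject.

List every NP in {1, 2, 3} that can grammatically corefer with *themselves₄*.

*themselves* is an anaphor, so Principle A applies: it must be bound in its binding domain.
Binding domain of *themselves₄*: the embedded TP, whose subject is the lawyers₂.
*the architects₁* c-commands the anaphor but is outside its binding domain → cannot satisfy Principle A.
*the lawyers₂* c-commands the anaphor within its binding domain → licit binder.
*the senators₃* c-commands the anaphor within its binding domain → licit binder.

{2, 3}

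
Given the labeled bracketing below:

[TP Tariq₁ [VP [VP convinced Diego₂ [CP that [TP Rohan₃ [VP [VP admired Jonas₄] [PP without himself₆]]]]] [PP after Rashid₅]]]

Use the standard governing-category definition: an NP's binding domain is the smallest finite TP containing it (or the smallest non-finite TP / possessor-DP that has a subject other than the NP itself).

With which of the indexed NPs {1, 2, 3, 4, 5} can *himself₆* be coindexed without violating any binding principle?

{3}

*himself* is an anaphor, so Principle A applies: it must be bound in its binding domain.
Binding domain of *himself₆*: the embedded TP, whose subject is Rohan₃.
*Tariq₁* c-commands the anaphor but is outside its binding domain → cannot satisfy Principle A.
*Diego₂* c-commands the anaphor but is outside its binding domain → cannot satisfy Principle A.
*Rohan₃* c-commands the anaphor within its binding domain → licit binder.
*Jonas₄* does not c-command the anaphor → cannot bind it.
*Rashid₅* does not c-command the anaphor → cannot bind it.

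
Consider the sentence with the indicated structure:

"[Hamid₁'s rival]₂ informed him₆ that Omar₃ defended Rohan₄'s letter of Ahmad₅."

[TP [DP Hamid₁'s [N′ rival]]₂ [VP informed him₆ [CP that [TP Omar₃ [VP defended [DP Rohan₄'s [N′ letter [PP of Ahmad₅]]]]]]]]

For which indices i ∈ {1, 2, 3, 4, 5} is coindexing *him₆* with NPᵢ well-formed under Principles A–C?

*him* is a pronoun, so Principle B applies: it must be free in its binding domain.
Binding domain of *him₆*: the matrix TP, whose subject is [Hamid₁'s rival]₂.
*Hamid₁* and the pronoun do not c-command one another → neither Principle B nor Principle C is at stake; coindexation permitted.
*[Hamid₁'s rival]₂* c-commands the pronoun within its binding domain → coindexation would violate Principle B.
*Omar₃*: the pronoun c-commands this R-expression → coindexation would violate Principle C on *Omar₃*.
*Rohan₄*: the pronoun c-commands this R-expression → coindexation would violate Principle C on *Rohan₄*.
*Ahmad₅*: the pronoun c-commands this R-expression → coindexation would violate Principle C on *Ahmad₅*.

{1}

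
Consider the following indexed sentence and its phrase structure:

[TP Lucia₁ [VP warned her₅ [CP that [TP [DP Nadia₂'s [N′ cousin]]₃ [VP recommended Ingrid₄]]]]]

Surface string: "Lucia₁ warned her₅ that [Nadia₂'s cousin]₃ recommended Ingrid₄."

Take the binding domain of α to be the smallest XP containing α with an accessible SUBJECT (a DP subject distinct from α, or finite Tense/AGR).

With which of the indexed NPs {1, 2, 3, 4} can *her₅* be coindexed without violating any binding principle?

none

*her* is a pronoun, so Principle B applies: it must be free in its binding domain.
Binding domain of *her₅*: the matrix TP, whose subject is Lucia₁.
*Lucia₁* c-commands the pronoun within its binding domain → coindexation would violate Principle B.
*Nadia₂*: the pronoun c-commands this R-expression → coindexation would violate Principle C on *Nadia₂*.
*[Nadia₂'s cousin]₃*: the pronoun c-commands this R-expression → coindexation would violate Principle C on *[Nadia₂'s cousin]₃*.
*Ingrid₄*: the pronoun c-commands this R-expression → coindexation would violate Principle C on *Ingrid₄*.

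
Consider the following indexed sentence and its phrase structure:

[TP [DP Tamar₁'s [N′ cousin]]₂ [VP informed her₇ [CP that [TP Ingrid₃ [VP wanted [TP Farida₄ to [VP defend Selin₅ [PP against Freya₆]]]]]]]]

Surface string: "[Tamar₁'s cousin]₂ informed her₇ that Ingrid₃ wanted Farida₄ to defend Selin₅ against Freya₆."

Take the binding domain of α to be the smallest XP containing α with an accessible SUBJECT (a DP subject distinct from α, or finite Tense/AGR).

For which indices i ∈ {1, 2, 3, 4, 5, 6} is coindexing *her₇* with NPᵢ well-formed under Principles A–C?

{1}

*her* is a pronoun, so Principle B applies: it must be free in its binding domain.
Binding domain of *her₇*: the matrix TP, whose subject is [Tamar₁'s cousin]₂.
*Tamar₁* and the pronoun do not c-command one another → neither Principle B nor Principle C is at stake; coindexation permitted.
*[Tamar₁'s cousin]₂* c-commands the pronoun within its binding domain → coindexation would violate Principle B.
*Ingrid₃*: the pronoun c-commands this R-expression → coindexation would violate Principle C on *Ingrid₃*.
*Farida₄*: the pronoun c-commands this R-expression → coindexation would violate Principle C on *Farida₄*.
*Selin₅*: the pronoun c-commands this R-expression → coindexation would violate Principle C on *Selin₅*.
*Freya₆*: the pronoun c-commands this R-expression → coindexation would violate Principle C on *Freya₆*.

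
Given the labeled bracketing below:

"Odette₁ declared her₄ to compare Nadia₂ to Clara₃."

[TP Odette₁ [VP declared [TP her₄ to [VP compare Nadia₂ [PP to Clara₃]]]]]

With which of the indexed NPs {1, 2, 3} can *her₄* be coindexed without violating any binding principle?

none

*her* is a pronoun, so Principle B applies: it must be free in its binding domain.
Binding domain of *her₄*: the matrix TP, whose subject is Odette₁.
*Odette₁* c-commands the pronoun within its binding domain → coindexation would violate Principle B.
*Nadia₂*: the pronoun c-commands this R-expression → coindexation would violate Principle C on *Nadia₂*.
*Clara₃*: the pronoun c-commands this R-expression → coindexation would violate Principle C on *Clara₃*.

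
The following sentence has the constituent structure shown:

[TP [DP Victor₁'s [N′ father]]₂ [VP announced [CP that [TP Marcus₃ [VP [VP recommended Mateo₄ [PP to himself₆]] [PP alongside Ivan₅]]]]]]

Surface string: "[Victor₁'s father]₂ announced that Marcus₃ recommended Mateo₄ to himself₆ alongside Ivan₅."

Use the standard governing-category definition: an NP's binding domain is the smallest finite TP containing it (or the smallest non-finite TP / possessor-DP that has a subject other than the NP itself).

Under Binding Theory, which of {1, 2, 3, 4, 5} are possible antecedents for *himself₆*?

*himself* is an anaphor, so Principle A applies: it must be bound in its binding domain.
Binding domain of *himself₆*: the embedded TP, whose subject is Marcus₃.
*Victor₁* does not c-command the anaphor → cannot bind it.
*[Victor₁'s father]₂* c-commands the anaphor but is outside its binding domain → cannot satisfy Principle A.
*Marcus₃* c-commands the anaphor within its binding domain → licit binder.
*Mateo₄* c-commands the anaphor within its binding domain → licit binder.
*Ivan₅* does not c-command the anaphor → cannot bind it.

{3, 4}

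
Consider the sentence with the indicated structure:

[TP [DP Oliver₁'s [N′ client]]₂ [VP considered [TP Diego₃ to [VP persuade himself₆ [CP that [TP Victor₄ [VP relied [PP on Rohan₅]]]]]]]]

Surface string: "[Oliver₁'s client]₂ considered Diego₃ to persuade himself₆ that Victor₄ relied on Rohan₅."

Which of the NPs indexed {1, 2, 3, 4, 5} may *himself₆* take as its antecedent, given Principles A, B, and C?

*himself* is an anaphor, so Principle A applies: it must be bound in its binding domain.
Binding domain of *himself₆*: the embedded TP, whose subject is Diego₃.
*Oliver₁* does not c-command the anaphor → cannot bind it.
*[Oliver₁'s client]₂* c-commands the anaphor but is outside its binding domain → cannot satisfy Principle A.
*Diego₃* c-commands the anaphor within its binding domain → licit binder.
*Victor₄* does not c-command the anaphor → cannot bind it.
*Rohan₅* does not c-command the anaphor → cannot bind it.

{3}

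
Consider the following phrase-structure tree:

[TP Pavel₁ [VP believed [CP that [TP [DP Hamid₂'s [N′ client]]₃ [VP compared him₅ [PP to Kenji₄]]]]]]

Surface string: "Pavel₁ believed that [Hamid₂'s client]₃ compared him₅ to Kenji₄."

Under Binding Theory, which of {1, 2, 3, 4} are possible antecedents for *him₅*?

*him* is a pronoun, so Principle B applies: it must be free in its binding domain.
Binding domain of *him₅*: the embedded TP, whose subject is [Hamid₂'s client]₃.
*Pavel₁* c-commands the pronoun but from outside its binding domain, and is not c-commanded by it → coindexation permitted.
*Hamid₂* and the pronoun do not c-command one another → neither Principle B nor Principle C is at stake; coindexation permitted.
*[Hamid₂'s client]₃* c-commands the pronoun within its binding domain → coindexation would violate Principle B.
*Kenji₄*: the pronoun c-commands this R-expression → coindexation would violate Principle C on *Kenji₄*.

{1, 2}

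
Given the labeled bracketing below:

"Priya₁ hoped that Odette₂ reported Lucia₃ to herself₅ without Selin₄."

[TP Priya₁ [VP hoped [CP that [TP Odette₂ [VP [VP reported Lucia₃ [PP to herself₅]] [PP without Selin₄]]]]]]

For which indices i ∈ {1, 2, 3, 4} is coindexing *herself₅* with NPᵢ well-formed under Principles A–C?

*herself* is an anaphor, so Principle A applies: it must be bound in its binding domain.
Binding domain of *herself₅*: the embedded TP, whose subject is Odette₂.
*Priya₁* c-commands the anaphor but is outside its binding domain → cannot satisfy Principle A.
*Odette₂* c-commands the anaphor within its binding domain → licit binder.
*Lucia₃* c-commands the anaphor within its binding domain → licit binder.
*Selin₄* does not c-command the anaphor → cannot bind it.

{2, 3}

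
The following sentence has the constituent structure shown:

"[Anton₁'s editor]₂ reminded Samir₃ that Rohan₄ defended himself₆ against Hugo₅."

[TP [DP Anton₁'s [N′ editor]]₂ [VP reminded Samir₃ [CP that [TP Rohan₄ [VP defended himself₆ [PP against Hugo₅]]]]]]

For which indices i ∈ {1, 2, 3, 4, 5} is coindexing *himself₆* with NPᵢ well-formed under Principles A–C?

{4}

*himself* is an anaphor, so Principle A applies: it must be bound in its binding domain.
Binding domain of *himself₆*: the embedded TP, whose subject is Rohan₄.
*Anton₁* does not c-command the anaphor → cannot bind it.
*[Anton₁'s editor]₂* c-commands the anaphor but is outside its binding domain → cannot satisfy Principle A.
*Samir₃* c-commands the anaphor but is outside its binding domain → cannot satisfy Principle A.
*Rohan₄* c-commands the anaphor within its binding domain → licit binder.
*Hugo₅* does not c-command the anaphor → cannot bind it.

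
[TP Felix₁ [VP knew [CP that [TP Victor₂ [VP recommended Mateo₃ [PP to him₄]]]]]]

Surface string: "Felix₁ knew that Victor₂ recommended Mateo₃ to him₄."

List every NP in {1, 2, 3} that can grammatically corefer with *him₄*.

{1}

*him* is a pronoun, so Principle B applies: it must be free in its binding domain.
Binding domain of *him₄*: the embedded TP, whose subject is Victor₂.
*Felix₁* c-commands the pronoun but from outside its binding domain, and is not c-commanded by it → coindexation permitted.
*Victor₂* c-commands the pronoun within its binding domain → coindexation would violate Principle B.
*Mateo₃* c-commands the pronoun within its binding domain → coindexation would violate Principle B.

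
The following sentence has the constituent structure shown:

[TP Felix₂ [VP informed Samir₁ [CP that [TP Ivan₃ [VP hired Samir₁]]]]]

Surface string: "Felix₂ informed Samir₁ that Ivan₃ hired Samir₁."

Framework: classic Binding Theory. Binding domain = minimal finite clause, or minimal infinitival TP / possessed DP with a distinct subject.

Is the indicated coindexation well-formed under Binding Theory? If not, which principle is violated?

The two coindexed NPs are *Samir₁* (the higher occurrence) and *Samir₁* (the lower occurrence).
*Samir₁* (the lower occurrence) is an R-expression. Principle C requires it to be free everywhere.
*Samir₁* (the higher occurrence) c-commands it and carries the same index.
The R-expression is bound → Principle C violation.

Principle C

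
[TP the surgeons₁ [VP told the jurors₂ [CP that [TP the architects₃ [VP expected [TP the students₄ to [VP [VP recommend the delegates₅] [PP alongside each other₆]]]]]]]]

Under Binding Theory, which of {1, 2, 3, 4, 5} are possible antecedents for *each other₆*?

{4}

*each other* is an anaphor, so Principle A applies: it must be bound in its binding domain.
Binding domain of *each other₆*: the embedded TP, whose subject is the students₄.
*the surgeons₁* c-commands the anaphor but is outside its binding domain → cannot satisfy Principle A.
*the jurors₂* c-commands the anaphor but is outside its binding domain → cannot satisfy Principle A.
*the architects₃* c-commands the anaphor but is outside its binding domain → cannot satisfy Principle A.
*the students₄* c-commands the anaphor within its binding domain → licit binder.
*the delegates₅* does not c-command the anaphor → cannot bind it.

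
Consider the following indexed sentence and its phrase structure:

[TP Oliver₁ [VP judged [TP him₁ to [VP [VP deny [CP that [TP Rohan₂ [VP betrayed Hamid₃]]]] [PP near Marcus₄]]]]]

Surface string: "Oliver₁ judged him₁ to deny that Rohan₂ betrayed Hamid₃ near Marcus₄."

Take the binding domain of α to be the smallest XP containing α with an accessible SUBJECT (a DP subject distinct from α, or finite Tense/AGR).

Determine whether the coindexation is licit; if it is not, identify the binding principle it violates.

The two coindexed NPs are *Oliver₁* and *him₁*.
*him₁* is a pronoun. Its binding domain is the matrix TP, whose subject is Oliver₁.
*Oliver₁* c-commands it within that domain and carries the same index.
The pronoun is locally bound → Principle B violation.

Principle B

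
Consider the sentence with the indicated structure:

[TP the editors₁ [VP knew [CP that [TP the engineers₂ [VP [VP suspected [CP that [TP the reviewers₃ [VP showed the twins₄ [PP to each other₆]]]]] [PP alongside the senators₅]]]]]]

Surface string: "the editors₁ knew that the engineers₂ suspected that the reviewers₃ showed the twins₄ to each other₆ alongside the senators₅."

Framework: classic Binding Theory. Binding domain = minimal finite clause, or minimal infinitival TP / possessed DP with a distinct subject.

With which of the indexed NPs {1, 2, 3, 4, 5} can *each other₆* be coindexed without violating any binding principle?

{3, 4}

*each other* is an anaphor, so Principle A applies: it must be bound in its binding domain.
Binding domain of *each other₆*: the embedded TP, whose subject is the reviewers₃.
*the editors₁* c-commands the anaphor but is outside its binding domain → cannot satisfy Principle A.
*the engineers₂* c-commands the anaphor but is outside its binding domain → cannot satisfy Principle A.
*the reviewers₃* c-commands the anaphor within its binding domain → licit binder.
*the twins₄* c-commands the anaphor within its binding domain → licit binder.
*the senators₅* does not c-command the anaphor → cannot bind it.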